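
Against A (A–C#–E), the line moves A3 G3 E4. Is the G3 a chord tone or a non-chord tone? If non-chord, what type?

The harmony at that moment is A major triad (A, C#, E); G3 is not a chord tone.
It is approached by step down from A3 and left by leap up to E4.
Step in, leap out — an escape tone.

Non-chord tone — an escape tone.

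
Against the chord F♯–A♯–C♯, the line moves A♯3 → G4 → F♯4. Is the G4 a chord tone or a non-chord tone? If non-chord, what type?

Non-chord tone — an appoggiatura.

The harmony at that moment is F♯ major triad (F♯, A♯, C♯); G4 is not a chord tone.
It is approached by leap up from A♯3 and left by step down to F♯4.
Leap in, step out — an appoggiatura.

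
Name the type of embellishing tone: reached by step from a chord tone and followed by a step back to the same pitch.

Approach: by step. Departure: by step in the opposite direction, back to the starting pitch.
Stepwise on both sides but reversing to return to the same chord tone — a neighbor tone. (Had it continued onward in the same direction it would be a passing tone instead.)

Neighbor tone.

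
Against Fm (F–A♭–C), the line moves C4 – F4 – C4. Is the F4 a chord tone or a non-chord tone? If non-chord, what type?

F minor triad contains F, A♭, C; F is the root, so it is a chord tone.

Chord tone (the root of F minor triad).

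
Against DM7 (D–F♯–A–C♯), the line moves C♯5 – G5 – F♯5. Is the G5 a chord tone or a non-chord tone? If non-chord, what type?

Non-chord tone — an appoggiatura.

The harmony at that moment is D major seventh chord (D, F♯, A, C♯); G5 is not a chord tone.
It is approached by leap up from C♯5 and left by step down to F♯5.
Leap in, step out — an appoggiatura.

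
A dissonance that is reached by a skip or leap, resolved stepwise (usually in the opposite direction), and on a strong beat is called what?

Appoggiatura.

Approach: by leap. Departure: by step. Metric position: strong.
Leap in, step out, in a metrically strong position — an appoggiatura. (It is the mirror image of the escape tone, which steps in and leaps out from a weak position.)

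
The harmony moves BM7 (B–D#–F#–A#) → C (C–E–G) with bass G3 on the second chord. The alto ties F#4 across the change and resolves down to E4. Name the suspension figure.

7–6 suspension.

At the second chord the bass is G3. The suspended F#4 lies a seventh above the bass; after resolving down by step to E4, the interval above the bass becomes a sixth.
Suspension figures are named by those two intervals: 7–6.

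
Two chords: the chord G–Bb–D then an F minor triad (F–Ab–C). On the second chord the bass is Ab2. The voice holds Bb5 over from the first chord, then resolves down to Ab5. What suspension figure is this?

At the second chord the bass is Ab2. The suspended Bb5 lies a ninth above the bass; after resolving down by step to Ab5, the interval above the bass becomes an octave.
Suspension figures are named by those two intervals: 9–8.

9–8 suspension.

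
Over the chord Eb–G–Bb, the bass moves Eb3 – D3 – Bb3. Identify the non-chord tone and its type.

D3 is an escape tone.

The harmony at that moment is Eb major triad (Eb, G, Bb); D3 is not a chord tone.
It is approached by step down from Eb3 and left by leap up to Bb3.
Step in, leap out — an escape tone.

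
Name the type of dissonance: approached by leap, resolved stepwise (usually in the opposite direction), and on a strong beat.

Approach: by leap. Departure: by step. Metric position: strong.
Leap in, step out, in a metrically strong position — an appoggiatura. (It is the mirror image of the escape tone, which steps in and leaps out from a weak position.)

Appoggiatura.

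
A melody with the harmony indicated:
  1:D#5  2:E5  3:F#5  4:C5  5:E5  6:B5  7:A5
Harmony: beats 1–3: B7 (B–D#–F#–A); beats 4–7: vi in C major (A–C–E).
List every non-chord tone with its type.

The harmony at that moment is B dominant seventh chord (B, D#, F#, A); E5 is not a chord tone.
It is approached by step up from D#5 and left by step up to F#5.
Step in, step out in the same direction — a passing tone.
The harmony at that moment is A minor triad (A, C, E); B5 is not a chord tone.
It is approached by leap up from E5 and left by step down to A5.
Leap in, step out — an appoggiatura.

E5 (beat 2) — passing tone; B5 (beat 6) — appoggiatura.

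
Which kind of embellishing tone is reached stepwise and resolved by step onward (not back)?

Approach: by step. Departure: by step, continuing in the same direction.
Stepwise on both sides with no change of direction means the note fills in the space between two different chord tones — a passing tone. (Had it turned back to its starting note it would be a neighbor tone instead.)

Passing tone.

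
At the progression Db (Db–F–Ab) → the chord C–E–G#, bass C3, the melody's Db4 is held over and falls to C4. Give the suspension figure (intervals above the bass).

9–8 suspension.

At the second chord the bass is C3. The suspended Db4 lies a ninth above the bass; after resolving down by step to C4, the interval above the bass becomes an octave.
Suspension figures are named by those two intervals: 9–8.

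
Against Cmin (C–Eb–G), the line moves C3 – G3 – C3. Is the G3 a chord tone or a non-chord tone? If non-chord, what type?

C minor triad contains C, Eb, G; G is the fifth, so it is a chord tone.

Chord tone (the fifth of C minor triad).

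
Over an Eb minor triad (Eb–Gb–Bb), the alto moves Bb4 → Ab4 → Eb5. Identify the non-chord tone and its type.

Ab4 is an escape tone.

The harmony at that moment is Eb minor triad (Eb, Gb, Bb); Ab4 is not a chord tone.
It is approached by step down from Bb4 and left by leap up to Eb5.
Step in, leap out — an escape tone.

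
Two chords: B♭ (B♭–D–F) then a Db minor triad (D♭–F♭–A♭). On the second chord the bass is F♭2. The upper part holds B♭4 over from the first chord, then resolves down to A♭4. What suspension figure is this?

4–3 suspension.

At the second chord the bass is F♭2. The suspended B♭4 lies a fourth above the bass; after resolving down by step to A♭4, the interval above the bass becomes a third.
Suspension figures are named by those two intervals: 4–3.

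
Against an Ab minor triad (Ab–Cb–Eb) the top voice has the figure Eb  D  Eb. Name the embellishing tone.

D is a neighbor tone.

The harmony at that moment is Ab minor triad (Ab, Cb, Eb); D is not a chord tone.
It is approached by step down from Eb and left by step up to Eb.
Step away and step back to the same note — a neighbor tone (lower neighbor).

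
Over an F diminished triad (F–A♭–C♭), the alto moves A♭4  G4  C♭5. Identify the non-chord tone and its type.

The harmony at that moment is F diminished triad (F, A♭, C♭); G4 is not a chord tone.
It is approached by step down from A♭4 and left by leap up to C♭5.
Step in, leap out — an escape tone.

G4 is an escape tone.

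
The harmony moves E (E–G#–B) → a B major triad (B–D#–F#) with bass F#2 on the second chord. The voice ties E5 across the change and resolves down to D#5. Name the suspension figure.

7–6 suspension.

At the second chord the bass is F#2. The suspended E5 lies a seventh above the bass; after resolving down by step to D#5, the interval above the bass becomes a sixth.
Suspension figures are named by those two intervals: 7–6.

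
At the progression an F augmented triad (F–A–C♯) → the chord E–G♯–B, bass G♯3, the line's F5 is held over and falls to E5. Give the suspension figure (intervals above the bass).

At the second chord the bass is G♯3. The suspended F5 lies a seventh above the bass; after resolving down by step to E5, the interval above the bass becomes a sixth.
Suspension figures are named by those two intervals: 7–6.

7–6 suspension.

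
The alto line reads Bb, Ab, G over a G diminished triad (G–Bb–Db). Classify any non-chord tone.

Ab is a passing tone.

The harmony at that moment is G diminished triad (G, Bb, Db); Ab is not a chord tone.
It is approached by step down from Bb and left by step down to G.
Step in, step out in the same direction — a passing tone.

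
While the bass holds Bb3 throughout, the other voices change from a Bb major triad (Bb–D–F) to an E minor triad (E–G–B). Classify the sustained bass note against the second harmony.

Pedal tone (pedal point).

The harmony at that moment is E minor triad (E, G, B); Bb3 is not a chord tone.
It is held over (the same pitch as the preceding Bb3) and then sustained as the same pitch into the next harmony.
Sustained through a change of harmony — a pedal tone.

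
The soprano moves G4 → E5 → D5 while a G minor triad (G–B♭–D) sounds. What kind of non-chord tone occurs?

The harmony at that moment is G minor triad (G, B♭, D); E5 is not a chord tone.
It is approached by leap up from G4 and left by step down to D5.
Leap in, step out — an appoggiatura.

E5 is an appoggiatura.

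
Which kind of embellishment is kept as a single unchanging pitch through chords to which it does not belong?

Approach: none. Departure: none — a single pitch is sustained while the chords change around it, passing through harmonies that do not contain it.
No melodic motion at all; the dissonance is created entirely by the moving harmonies against the stationary note — a pedal tone (pedal point).

Pedal tone.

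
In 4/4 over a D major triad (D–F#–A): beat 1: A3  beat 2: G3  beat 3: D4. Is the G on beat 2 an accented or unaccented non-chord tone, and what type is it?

The harmony at that moment is D major triad (D, F#, A); G3 is not a chord tone.
It is approached by step down from A3 and left by leap up to D4.
Step in, leap out — an escape tone.
It falls on a weak beat, so it is unaccented.

Unaccented escape tone.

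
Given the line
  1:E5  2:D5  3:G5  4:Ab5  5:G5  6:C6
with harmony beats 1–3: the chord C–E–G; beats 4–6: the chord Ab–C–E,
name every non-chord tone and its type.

The harmony at that moment is C major triad (C, E, G); D5 is not a chord tone.
It is approached by step down from E5 and left by leap up to G5.
Step in, leap out — an escape tone.
The harmony at that moment is Ab augmented triad (Ab, C, E); G5 is not a chord tone.
It is approached by step down from Ab5 and left by leap up to C6.
Step in, leap out — an escape tone.

D5 (beat 2) — escape tone; G5 (beat 5) — escape tone.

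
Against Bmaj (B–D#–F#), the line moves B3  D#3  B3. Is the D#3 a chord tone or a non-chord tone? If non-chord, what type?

B major triad contains B, D#, F#; D# is the third, so it is a chord tone.

Chord tone (the third of B major triad).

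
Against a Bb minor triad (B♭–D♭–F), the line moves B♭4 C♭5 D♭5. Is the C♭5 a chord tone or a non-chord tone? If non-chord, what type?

The harmony at that moment is B♭ minor triad (B♭, D♭, F); C♭5 is not a chord tone.
It is approached by step up from B♭4 and left by step up to D♭5.
Step in, step out in the same direction — a passing tone.

Non-chord tone — a passing tone.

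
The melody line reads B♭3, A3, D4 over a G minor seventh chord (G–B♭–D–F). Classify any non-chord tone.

A3 is an escape tone.

The harmony at that moment is G minor seventh chord (G, B♭, D, F); A3 is not a chord tone.
It is approached by step down from B♭3 and left by leap up to D4.
Step in, leap out — an escape tone.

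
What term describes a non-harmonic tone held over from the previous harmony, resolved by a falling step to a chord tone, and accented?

Suspension.

Approach: by preparation — the pitch is first a chord tone, then held (tied or repeated) while the harmony changes under it. Departure: down by step. Metric position: strong.
A prepared dissonance that resolves downward by step — a suspension. (The same figure resolving upward would be a retardation.)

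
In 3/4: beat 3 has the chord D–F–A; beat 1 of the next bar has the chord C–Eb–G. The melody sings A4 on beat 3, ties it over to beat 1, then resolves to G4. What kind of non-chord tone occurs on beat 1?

The harmony at that moment is C minor triad (C, Eb, G); A4 is not a chord tone.
It is held over (the same pitch as the preceding A4) and left by step down to G4.
Held over from the previous chord and resolving down by step — a suspension.

Suspension.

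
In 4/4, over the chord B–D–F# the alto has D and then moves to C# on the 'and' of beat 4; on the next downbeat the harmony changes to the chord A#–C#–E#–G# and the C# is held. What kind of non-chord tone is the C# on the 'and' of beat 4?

The harmony at that moment is B minor triad (B, D, F#); C# is not a chord tone.
It is approached by step down from D and then sustained as the same pitch into the next harmony.
Arriving early and becoming a chord tone when the harmony changes — an anticipation.

Anticipation.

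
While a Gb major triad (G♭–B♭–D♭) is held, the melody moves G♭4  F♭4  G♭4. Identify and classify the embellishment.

The harmony at that moment is G♭ major triad (G♭, B♭, D♭); F♭4 is not a chord tone.
It is approached by step down from G♭4 and left by step up to G♭4.
Step away and step back to the same note — a neighbor tone (lower neighbor).

F♭4 is a neighbor tone.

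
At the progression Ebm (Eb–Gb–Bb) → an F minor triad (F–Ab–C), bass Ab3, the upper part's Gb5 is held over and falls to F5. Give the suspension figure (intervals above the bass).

At the second chord the bass is Ab3. The suspended Gb5 lies a seventh above the bass; after resolving down by step to F5, the interval above the bass becomes a sixth.
Suspension figures are named by those two intervals: 7–6.

7–6 suspension.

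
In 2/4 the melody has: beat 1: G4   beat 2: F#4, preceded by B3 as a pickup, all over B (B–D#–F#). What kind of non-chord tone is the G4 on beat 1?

The harmony at that moment is B major triad (B, D#, F#); G4 is not a chord tone.
It is approached by leap up from B3 and left by step down to F#4.
Leap in, step out, metrically accented — an appoggiatura.

Appoggiatura.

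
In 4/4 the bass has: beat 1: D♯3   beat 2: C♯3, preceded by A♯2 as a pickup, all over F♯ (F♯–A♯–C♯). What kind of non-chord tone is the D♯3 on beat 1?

Appoggiatura.

The harmony at that moment is F♯ major triad (F♯, A♯, C♯); D♯3 is not a chord tone.
It is approached by leap up from A♯2 and left by step down to C♯3.
Leap in, step out, metrically accented — an appoggiatura.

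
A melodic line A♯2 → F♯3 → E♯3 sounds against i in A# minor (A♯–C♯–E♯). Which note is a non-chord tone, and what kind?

The harmony at that moment is A♯ minor triad (A♯, C♯, E♯); F♯3 is not a chord tone.
It is approached by leap up from A♯2 and left by step down to E♯3.
Leap in, step out — an appoggiatura.

F♯3 is an appoggiatura.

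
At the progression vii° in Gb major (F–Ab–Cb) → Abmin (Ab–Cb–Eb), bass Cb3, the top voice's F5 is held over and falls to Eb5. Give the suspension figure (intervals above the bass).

4–3 suspension.

At the second chord the bass is Cb3. The suspended F5 lies a fourth above the bass; after resolving down by step to Eb5, the interval above the bass becomes a third.
Suspension figures are named by those two intervals: 4–3.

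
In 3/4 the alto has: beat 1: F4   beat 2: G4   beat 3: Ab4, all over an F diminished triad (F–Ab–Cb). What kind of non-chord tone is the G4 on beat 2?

The harmony at that moment is F diminished triad (F, Ab, Cb); G4 is not a chord tone.
It is approached by step up from F4 and left by step up to Ab4.
Step in, step out in the same direction — a passing tone.

Passing tone.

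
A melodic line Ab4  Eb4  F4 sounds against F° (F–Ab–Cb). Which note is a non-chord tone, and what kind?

The harmony at that moment is F diminished triad (F, Ab, Cb); Eb4 is not a chord tone.
It is approached by leap down from Ab4 and left by step up to F4.
Leap in, step out — an appoggiatura.

Eb4 is an appoggiatura.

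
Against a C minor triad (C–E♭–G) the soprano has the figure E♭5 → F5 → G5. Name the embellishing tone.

The harmony at that moment is C minor triad (C, E♭, G); F5 is not a chord tone.
It is approached by step up from E♭5 and left by step up to G5.
Step in, step out in the same direction — a passing tone.

F5 is a passing tone.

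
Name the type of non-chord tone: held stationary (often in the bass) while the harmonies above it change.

Approach: none. Departure: none — a single pitch is sustained while the chords change around it, passing through harmonies that do not contain it.
No melodic motion at all; the dissonance is created entirely by the moving harmonies against the stationary note — a pedal tone (pedal point).

Pedal tone.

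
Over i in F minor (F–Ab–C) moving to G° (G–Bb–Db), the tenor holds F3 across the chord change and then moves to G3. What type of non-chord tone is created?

F3 is a retardation.

The harmony at that moment is G diminished triad (G, Bb, Db); F3 is not a chord tone.
It is held over (the same pitch as the preceding F3) and left by step up to G3.
Held over from the previous chord and resolving up by step — a retardation.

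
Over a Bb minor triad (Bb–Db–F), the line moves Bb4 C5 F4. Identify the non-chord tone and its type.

C5 is an escape tone.

The harmony at that moment is Bb minor triad (Bb, Db, F); C5 is not a chord tone.
It is approached by step up from Bb4 and left by leap down to F4.
Step in, leap out — an escape tone.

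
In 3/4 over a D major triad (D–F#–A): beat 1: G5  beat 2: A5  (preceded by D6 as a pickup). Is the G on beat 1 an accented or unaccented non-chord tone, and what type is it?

The harmony at that moment is D major triad (D, F#, A); G5 is not a chord tone.
It is approached by leap down from D6 and left by step up to A5.
Leap in, step out — an appoggiatura.
It falls on the downbeat, so it is accented.

Accented appoggiatura.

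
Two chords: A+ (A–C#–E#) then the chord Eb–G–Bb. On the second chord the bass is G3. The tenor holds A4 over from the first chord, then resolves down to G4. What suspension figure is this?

9–8 suspension.

At the second chord the bass is G3. The suspended A4 lies a ninth above the bass; after resolving down by step to G4, the interval above the bass becomes an octave.
Suspension figures are named by those two intervals: 9–8.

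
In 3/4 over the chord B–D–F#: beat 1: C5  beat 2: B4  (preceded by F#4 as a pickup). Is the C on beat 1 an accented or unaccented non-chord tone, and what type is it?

Accented appoggiatura.

The harmony at that moment is B minor triad (B, D, F#); C5 is not a chord tone.
It is approached by leap up from F#4 and left by step down to B4.
Leap in, step out — an appoggiatura.
It falls on the downbeat, so it is accented.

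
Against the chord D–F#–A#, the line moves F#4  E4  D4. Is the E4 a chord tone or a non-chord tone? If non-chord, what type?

The harmony at that moment is D augmented triad (D, F#, A#); E4 is not a chord tone.
It is approached by step down from F#4 and left by step down to D4.
Step in, step out in the same direction — a passing tone.

Non-chord tone — a passing tone.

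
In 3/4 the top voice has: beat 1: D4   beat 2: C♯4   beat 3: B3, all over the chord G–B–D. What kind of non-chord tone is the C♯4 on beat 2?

The harmony at that moment is G major triad (G, B, D); C♯4 is not a chord tone.
It is approached by step down from D4 and left by step down to B3.
Step in, step out in the same direction — a passing tone.

Passing tone.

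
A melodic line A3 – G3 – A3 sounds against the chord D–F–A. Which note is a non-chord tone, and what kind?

G3 is a neighbor tone.

The harmony at that moment is D minor triad (D, F, A); G3 is not a chord tone.
It is approached by step down from A3 and left by step up to A3.
Step away and step back to the same note — a neighbor tone (lower neighbor).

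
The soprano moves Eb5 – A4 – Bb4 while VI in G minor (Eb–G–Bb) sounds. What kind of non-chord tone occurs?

A4 is an appoggiatura.

The harmony at that moment is Eb major triad (Eb, G, Bb); A4 is not a chord tone.
It is approached by leap down from Eb5 and left by step up to Bb4.
Leap in, step out — an appoggiatura.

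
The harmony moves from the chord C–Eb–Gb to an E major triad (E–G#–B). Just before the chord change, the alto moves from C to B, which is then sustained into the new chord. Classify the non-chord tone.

B is an anticipation.

The harmony at that moment is C diminished triad (C, Eb, Gb); B is not a chord tone.
It is approached by step down from C and then sustained as the same pitch into the next harmony.
Arriving early and becoming a chord tone when the harmony changes — an anticipation.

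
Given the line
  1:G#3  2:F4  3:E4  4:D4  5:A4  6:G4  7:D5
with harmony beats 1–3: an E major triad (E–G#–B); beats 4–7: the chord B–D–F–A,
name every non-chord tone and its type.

F4 (beat 2) — appoggiatura; G4 (beat 6) — escape tone.

The harmony at that moment is E major triad (E, G#, B); F4 is not a chord tone.
It is approached by leap up from G#3 and left by step down to E4.
Leap in, step out — an appoggiatura.
The harmony at that moment is B half-diminished seventh chord (B, D, F, A); G4 is not a chord tone.
It is approached by step down from A4 and left by leap up to D5.
Step in, leap out — an escape tone.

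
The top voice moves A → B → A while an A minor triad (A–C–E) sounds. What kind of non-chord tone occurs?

The harmony at that moment is A minor triad (A, C, E); B is not a chord tone.
It is approached by step up from A and left by step down to A.
Step away and step back to the same note — a neighbor tone (upper neighbor).

B is a neighbor tone.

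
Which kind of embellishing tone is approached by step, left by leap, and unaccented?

Escape tone.

Approach: by step. Departure: by leap. Metric position: weak.
Step in, leap out, from a weak position — an escape tone (échappée). (It is the mirror image of the appoggiatura, which leaps in and steps out on a strong beat.)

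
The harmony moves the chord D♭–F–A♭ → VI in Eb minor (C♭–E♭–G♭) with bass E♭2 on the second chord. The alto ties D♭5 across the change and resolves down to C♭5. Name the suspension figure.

7–6 suspension.

At the second chord the bass is E♭2. The suspended D♭5 lies a seventh above the bass; after resolving down by step to C♭5, the interval above the bass becomes a sixth.
Suspension figures are named by those two intervals: 7–6.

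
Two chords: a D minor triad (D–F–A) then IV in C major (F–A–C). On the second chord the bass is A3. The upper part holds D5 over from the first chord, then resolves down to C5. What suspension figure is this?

4–3 suspension.

At the second chord the bass is A3. The suspended D5 lies a fourth above the bass; after resolving down by step to C5, the interval above the bass becomes a third.
Suspension figures are named by those two intervals: 4–3.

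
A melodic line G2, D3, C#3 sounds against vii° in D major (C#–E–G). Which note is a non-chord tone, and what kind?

The harmony at that moment is C# diminished triad (C#, E, G); D3 is not a chord tone.
It is approached by leap up from G2 and left by step down to C#3.
Leap in, step out — an appoggiatura.

D3 is an appoggiatura.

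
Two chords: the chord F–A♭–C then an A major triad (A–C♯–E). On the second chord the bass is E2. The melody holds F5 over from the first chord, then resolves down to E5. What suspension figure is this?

At the second chord the bass is E2. The suspended F5 lies a ninth above the bass; after resolving down by step to E5, the interval above the bass becomes an octave.
Suspension figures are named by those two intervals: 9–8.

9–8 suspension.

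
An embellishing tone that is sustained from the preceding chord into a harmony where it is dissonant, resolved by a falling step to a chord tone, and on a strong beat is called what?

Suspension.

Approach: by preparation — the pitch is first a chord tone, then held (tied or repeated) while the harmony changes under it. Departure: down by step. Metric position: strong.
A prepared dissonance that resolves downward by step — a suspension. (The same figure resolving upward would be a retardation.)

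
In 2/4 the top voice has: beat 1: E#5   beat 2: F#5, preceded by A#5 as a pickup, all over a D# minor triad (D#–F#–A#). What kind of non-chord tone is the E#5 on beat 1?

Appoggiatura.

The harmony at that moment is D# minor triad (D#, F#, A#); E#5 is not a chord tone.
It is approached by leap down from A#5 and left by step up to F#5.
Leap in, step out, metrically accented — an appoggiatura.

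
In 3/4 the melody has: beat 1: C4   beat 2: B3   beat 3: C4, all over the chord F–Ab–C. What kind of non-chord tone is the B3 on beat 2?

Lower neighbor tone.

The harmony at that moment is F minor triad (F, Ab, C); B3 is not a chord tone.
It is approached by step down from C4 and left by step up to C4.
Step away and step back to the same note — a neighbor tone (lower neighbor).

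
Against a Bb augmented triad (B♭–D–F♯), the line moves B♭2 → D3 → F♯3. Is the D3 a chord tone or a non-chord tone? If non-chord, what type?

Bb augmented triad contains B♭, D, F♯; D is the third, so it is a chord tone.

Chord tone (the third of Bb augmented triad).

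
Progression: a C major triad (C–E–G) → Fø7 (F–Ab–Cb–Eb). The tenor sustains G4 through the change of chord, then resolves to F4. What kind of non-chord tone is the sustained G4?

G4 is a suspension.

The harmony at that moment is F half-diminished seventh chord (F, Ab, Cb, Eb); G4 is not a chord tone.
It is held over (the same pitch as the preceding G4) and left by step down to F4.
Held over from the previous chord and resolving down by step — a suspension.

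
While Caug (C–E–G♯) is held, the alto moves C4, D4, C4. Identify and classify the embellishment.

D4 is a neighbor tone.

The harmony at that moment is C augmented triad (C, E, G♯); D4 is not a chord tone.
It is approached by step up from C4 and left by step down to C4.
Step away and step back to the same note — a neighbor tone (upper neighbor).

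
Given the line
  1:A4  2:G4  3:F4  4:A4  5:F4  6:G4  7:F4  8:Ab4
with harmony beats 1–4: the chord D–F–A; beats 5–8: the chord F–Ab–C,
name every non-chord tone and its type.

G4 (beat 2) — passing tone; G4 (beat 6) — neighbor tone.

The harmony at that moment is D minor triad (D, F, A); G4 is not a chord tone.
It is approached by step down from A4 and left by step down to F4.
Step in, step out in the same direction — a passing tone.
The harmony at that moment is F minor triad (F, Ab, C); G4 is not a chord tone.
It is approached by step up from F4 and left by step down to F4.
Step away and step back to the same note — a neighbor tone (upper neighbor).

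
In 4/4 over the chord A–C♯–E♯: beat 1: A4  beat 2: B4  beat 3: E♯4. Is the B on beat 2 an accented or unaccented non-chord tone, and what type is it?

The harmony at that moment is A augmented triad (A, C♯, E♯); B4 is not a chord tone.
It is approached by step up from A4 and left by leap down to E♯4.
Step in, leap out — an escape tone.
It falls on a weak beat, so it is unaccented.

Unaccented escape tone.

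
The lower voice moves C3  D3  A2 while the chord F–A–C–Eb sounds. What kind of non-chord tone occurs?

D3 is an escape tone.

The harmony at that moment is F dominant seventh chord (F, A, C, Eb); D3 is not a chord tone.
It is approached by step up from C3 and left by leap down to A2.
Step in, leap out — an escape tone.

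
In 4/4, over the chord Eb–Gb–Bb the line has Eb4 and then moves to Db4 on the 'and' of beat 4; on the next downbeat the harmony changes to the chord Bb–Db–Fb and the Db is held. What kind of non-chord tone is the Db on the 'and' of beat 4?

Anticipation.

The harmony at that moment is Eb minor triad (Eb, Gb, Bb); Db4 is not a chord tone.
It is approached by step down from Eb4 and then sustained as the same pitch into the next harmony.
Arriving early and becoming a chord tone when the harmony changes — an anticipation.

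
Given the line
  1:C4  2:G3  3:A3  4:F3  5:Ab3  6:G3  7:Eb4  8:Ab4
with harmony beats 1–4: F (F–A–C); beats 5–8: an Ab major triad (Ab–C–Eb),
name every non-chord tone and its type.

G3 (beat 2) — appoggiatura; G3 (beat 6) — escape tone.

The harmony at that moment is F major triad (F, A, C); G3 is not a chord tone.
It is approached by leap down from C4 and left by step up to A3.
Leap in, step out — an appoggiatura.
The harmony at that moment is Ab major triad (Ab, C, Eb); G3 is not a chord tone.
It is approached by step down from Ab3 and left by leap up to Eb4.
Step in, leap out — an escape tone.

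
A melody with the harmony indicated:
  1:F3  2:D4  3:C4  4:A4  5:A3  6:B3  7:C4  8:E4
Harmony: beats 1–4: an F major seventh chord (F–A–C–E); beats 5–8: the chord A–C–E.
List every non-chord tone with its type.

The harmony at that moment is F major seventh chord (F, A, C, E); D4 is not a chord tone.
It is approached by leap up from F3 and left by step down to C4.
Leap in, step out — an appoggiatura.
The harmony at that moment is A minor triad (A, C, E); B3 is not a chord tone.
It is approached by step up from A3 and left by step up to C4.
Step in, step out in the same direction — a passing tone.

D4 (beat 2) — appoggiatura; B3 (beat 6) — passing tone.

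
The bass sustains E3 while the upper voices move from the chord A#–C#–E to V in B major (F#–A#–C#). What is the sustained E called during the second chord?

The harmony at that moment is F# major triad (F#, A#, C#); E3 is not a chord tone.
It is held over (the same pitch as the preceding E3) and then sustained as the same pitch into the next harmony.
Sustained through a change of harmony — a pedal tone.

Pedal tone (pedal point).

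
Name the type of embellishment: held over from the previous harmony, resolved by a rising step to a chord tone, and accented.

Retardation.

Approach: by preparation — the pitch is first a chord tone, then held (tied or repeated) while the harmony changes under it. Departure: up by step. Metric position: strong.
A prepared dissonance that resolves upward by step — a retardation. (The same figure resolving downward would be a suspension.)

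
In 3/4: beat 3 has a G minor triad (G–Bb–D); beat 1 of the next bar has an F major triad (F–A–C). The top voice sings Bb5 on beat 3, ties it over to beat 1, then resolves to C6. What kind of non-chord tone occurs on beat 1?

The harmony at that moment is F major triad (F, A, C); Bb5 is not a chord tone.
It is held over (the same pitch as the preceding Bb5) and left by step up to C6.
Held over from the previous chord and resolving up by step — a retardation.

Retardation.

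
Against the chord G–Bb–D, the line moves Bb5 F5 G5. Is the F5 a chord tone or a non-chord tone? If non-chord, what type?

Non-chord tone — an appoggiatura.

The harmony at that moment is G minor triad (G, Bb, D); F5 is not a chord tone.
It is approached by leap down from Bb5 and left by step up to G5.
Leap in, step out — an appoggiatura.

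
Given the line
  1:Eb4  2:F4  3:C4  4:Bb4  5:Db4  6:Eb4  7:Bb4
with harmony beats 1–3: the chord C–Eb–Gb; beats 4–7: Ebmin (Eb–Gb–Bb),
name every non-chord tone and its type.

The harmony at that moment is C diminished triad (C, Eb, Gb); F4 is not a chord tone.
It is approached by step up from Eb4 and left by leap down to C4.
Step in, leap out — an escape tone.
The harmony at that moment is Eb minor triad (Eb, Gb, Bb); Db4 is not a chord tone.
It is approached by leap down from Bb4 and left by step up to Eb4.
Leap in, step out — an appoggiatura.

F4 (beat 2) — escape tone; Db4 (beat 5) — appoggiatura.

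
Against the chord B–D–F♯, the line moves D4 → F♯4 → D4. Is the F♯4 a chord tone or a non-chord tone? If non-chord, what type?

B minor triad contains B, D, F♯; F♯ is the fifth, so it is a chord tone.

Chord tone (the fifth of B minor triad).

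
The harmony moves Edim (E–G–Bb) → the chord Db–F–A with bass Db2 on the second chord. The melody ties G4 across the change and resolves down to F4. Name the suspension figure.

At the second chord the bass is Db2. The suspended G4 lies a fourth above the bass; after resolving down by step to F4, the interval above the bass becomes a third.
Suspension figures are named by those two intervals: 4–3.

4–3 suspension.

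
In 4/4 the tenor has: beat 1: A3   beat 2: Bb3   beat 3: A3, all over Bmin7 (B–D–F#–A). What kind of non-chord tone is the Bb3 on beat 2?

The harmony at that moment is B minor seventh chord (B, D, F#, A); Bb3 is not a chord tone.
It is approached by step up from A3 and left by step down to A3.
Step away and step back to the same note — a neighbor tone (upper neighbor).

Upper neighbor tone.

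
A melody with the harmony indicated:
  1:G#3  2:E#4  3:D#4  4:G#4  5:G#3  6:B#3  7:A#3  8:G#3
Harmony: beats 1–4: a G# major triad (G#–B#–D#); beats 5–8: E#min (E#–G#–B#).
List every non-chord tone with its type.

The harmony at that moment is G# major triad (G#, B#, D#); E#4 is not a chord tone.
It is approached by leap up from G#3 and left by step down to D#4.
Leap in, step out — an appoggiatura.
The harmony at that moment is E# minor triad (E#, G#, B#); A#3 is not a chord tone.
It is approached by step down from B#3 and left by step down to G#3.
Step in, step out in the same direction — a passing tone.

E#4 (beat 2) — appoggiatura; A#3 (beat 7) — passing tone.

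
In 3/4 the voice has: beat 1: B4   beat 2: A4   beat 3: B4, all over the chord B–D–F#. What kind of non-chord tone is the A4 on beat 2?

The harmony at that moment is B minor triad (B, D, F#); A4 is not a chord tone.
It is approached by step down from B4 and left by step up to B4.
Step away and step back to the same note — a neighbor tone (lower neighbor).

Lower neighbor tone.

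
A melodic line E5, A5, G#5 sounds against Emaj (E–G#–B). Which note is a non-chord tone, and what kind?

A5 is an appoggiatura.

The harmony at that moment is E major triad (E, G#, B); A5 is not a chord tone.
It is approached by leap up from E5 and left by step down to G#5.
Leap in, step out — an appoggiatura.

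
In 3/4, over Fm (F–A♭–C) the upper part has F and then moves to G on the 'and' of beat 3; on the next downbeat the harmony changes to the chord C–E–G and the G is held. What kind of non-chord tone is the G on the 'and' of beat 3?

The harmony at that moment is F minor triad (F, A♭, C); G is not a chord tone.
It is approached by step up from F and then sustained as the same pitch into the next harmony.
Arriving early and becoming a chord tone when the harmony changes — an anticipation.

Anticipation.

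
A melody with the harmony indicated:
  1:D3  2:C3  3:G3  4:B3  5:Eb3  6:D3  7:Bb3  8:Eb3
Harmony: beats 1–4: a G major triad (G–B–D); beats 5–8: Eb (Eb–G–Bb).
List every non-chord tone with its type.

C3 (beat 2) — escape tone; D3 (beat 6) — escape tone.

The harmony at that moment is G major triad (G, B, D); C3 is not a chord tone.
It is approached by step down from D3 and left by leap up to G3.
Step in, leap out — an escape tone.
The harmony at that moment is Eb major triad (Eb, G, Bb); D3 is not a chord tone.
It is approached by step down from Eb3 and left by leap up to Bb3.
Step in, leap out — an escape tone.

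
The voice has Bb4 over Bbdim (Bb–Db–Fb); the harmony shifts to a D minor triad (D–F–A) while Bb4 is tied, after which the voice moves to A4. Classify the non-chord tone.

Bb4 is a suspension.

The harmony at that moment is D minor triad (D, F, A); Bb4 is not a chord tone.
It is held over (the same pitch as the preceding Bb4) and left by step down to A4.
Held over from the previous chord and resolving down by step — a suspension.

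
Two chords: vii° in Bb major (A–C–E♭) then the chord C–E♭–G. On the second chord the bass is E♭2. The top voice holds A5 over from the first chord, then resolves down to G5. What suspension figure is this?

4–3 suspension.

At the second chord the bass is E♭2. The suspended A5 lies a fourth above the bass; after resolving down by step to G5, the interval above the bass becomes a third.
Suspension figures are named by those two intervals: 4–3.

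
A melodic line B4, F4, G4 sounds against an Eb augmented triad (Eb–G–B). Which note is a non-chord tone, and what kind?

F4 is an appoggiatura.

The harmony at that moment is Eb augmented triad (Eb, G, B); F4 is not a chord tone.
It is approached by leap down from B4 and left by step up to G4.
Leap in, step out — an appoggiatura.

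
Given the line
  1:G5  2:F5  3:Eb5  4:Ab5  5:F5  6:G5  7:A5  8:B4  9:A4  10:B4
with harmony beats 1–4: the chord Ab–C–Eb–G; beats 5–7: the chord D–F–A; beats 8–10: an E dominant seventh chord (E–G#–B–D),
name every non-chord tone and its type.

The harmony at that moment is Ab major seventh chord (Ab, C, Eb, G); F5 is not a chord tone.
It is approached by step down from G5 and left by step down to Eb5.
Step in, step out in the same direction — a passing tone.
The harmony at that moment is D minor triad (D, F, A); G5 is not a chord tone.
It is approached by step up from F5 and left by step up to A5.
Step in, step out in the same direction — a passing tone.
The harmony at that moment is E dominant seventh chord (E, G#, B, D); A4 is not a chord tone.
It is approached by step down from B4 and left by step up to B4.
Step away and step back to the same note — a neighbor tone (lower neighbor).

F5 (beat 2) — passing tone; G5 (beat 6) — passing tone; A4 (beat 9) — neighbor tone.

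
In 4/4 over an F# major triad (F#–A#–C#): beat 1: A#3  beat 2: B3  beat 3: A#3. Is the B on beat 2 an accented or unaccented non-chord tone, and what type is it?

The harmony at that moment is F# major triad (F#, A#, C#); B3 is not a chord tone.
It is approached by step up from A#3 and left by step down to A#3.
Step away and step back to the same note — a neighbor tone (upper neighbor).
It falls on a weak beat, so it is unaccented.

Unaccented neighbor tone.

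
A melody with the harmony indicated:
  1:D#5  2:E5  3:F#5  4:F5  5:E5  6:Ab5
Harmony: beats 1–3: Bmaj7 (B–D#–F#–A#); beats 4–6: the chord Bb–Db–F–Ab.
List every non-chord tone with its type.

The harmony at that moment is B major seventh chord (B, D#, F#, A#); E5 is not a chord tone.
It is approached by step up from D#5 and left by step up to F#5.
Step in, step out in the same direction — a passing tone.
The harmony at that moment is Bb minor seventh chord (Bb, Db, F, Ab); E5 is not a chord tone.
It is approached by step down from F5 and left by leap up to Ab5.
Step in, leap out — an escape tone.

E5 (beat 2) — passing tone; E5 (beat 5) — escape tone.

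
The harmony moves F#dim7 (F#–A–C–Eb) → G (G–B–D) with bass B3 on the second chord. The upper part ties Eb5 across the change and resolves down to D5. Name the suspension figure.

At the second chord the bass is B3. The suspended Eb5 lies a fourth above the bass; after resolving down by step to D5, the interval above the bass becomes a third.
Suspension figures are named by those two intervals: 4–3.

4–3 suspension.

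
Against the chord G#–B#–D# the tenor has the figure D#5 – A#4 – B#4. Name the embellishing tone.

A#4 is an appoggiatura.

The harmony at that moment is G# major triad (G#, B#, D#); A#4 is not a chord tone.
It is approached by leap down from D#5 and left by step up to B#4.
Leap in, step out — an appoggiatura.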